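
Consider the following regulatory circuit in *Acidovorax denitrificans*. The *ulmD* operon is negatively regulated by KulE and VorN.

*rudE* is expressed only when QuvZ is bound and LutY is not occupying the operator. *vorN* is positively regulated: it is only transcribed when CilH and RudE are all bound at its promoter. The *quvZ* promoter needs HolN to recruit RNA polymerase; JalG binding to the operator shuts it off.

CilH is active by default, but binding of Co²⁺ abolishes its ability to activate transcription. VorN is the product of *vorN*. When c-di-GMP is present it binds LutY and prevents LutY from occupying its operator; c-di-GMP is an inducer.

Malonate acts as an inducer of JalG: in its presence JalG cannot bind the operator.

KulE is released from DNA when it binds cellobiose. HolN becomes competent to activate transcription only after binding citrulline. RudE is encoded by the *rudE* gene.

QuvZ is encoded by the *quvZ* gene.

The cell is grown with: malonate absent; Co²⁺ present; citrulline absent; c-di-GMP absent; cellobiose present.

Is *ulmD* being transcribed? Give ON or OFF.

ON

Cellobiose is present, so KulE is inactive.
Co²⁺ is present, so CilH is inactive.
Citrulline is absent, so HolN is inactive.
Malonate is absent, so JalG is active.
With repressor JalG bound, *quvZ* is not transcribed.
So QuvZ is not produced.
c-di-GMP is absent, so LutY is active.
With repressor LutY bound, *rudE* is not transcribed.
So RudE is not produced.
Required activator CilH is absent, so *vorN* is not transcribed.
So VorN is not produced.
With no repressor bound, *ulmD* is transcribed.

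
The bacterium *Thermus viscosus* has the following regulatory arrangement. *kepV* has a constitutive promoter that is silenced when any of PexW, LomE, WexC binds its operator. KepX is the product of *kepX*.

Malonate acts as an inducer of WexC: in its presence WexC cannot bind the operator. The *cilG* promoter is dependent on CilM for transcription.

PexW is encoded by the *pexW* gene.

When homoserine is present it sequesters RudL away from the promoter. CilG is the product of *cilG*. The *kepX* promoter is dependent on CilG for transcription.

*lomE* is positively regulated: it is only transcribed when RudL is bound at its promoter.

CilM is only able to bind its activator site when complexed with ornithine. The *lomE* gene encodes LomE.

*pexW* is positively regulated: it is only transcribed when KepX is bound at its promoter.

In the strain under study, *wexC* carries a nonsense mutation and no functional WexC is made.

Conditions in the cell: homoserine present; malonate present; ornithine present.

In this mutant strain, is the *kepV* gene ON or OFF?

OFF

Ornithine is present, so CilM is active.
No repressor is bound and CilM is active, so *cilG* is transcribed.
So CilG is produced and active.
No repressor is bound and CilG is active, so *kepX* is transcribed.
So KepX is produced and active.
No repressor is bound and KepX is active, so *pexW* is transcribed.
So PexW is produced and active.
Homoserine is present, so RudL is inactive.
Required activator RudL is absent, so *lomE* is not transcribed.
So LomE is not produced.
WexC is non-functional in this strain, so it has no effect.
With repressor PexW bound, *kepV* is not transcribed.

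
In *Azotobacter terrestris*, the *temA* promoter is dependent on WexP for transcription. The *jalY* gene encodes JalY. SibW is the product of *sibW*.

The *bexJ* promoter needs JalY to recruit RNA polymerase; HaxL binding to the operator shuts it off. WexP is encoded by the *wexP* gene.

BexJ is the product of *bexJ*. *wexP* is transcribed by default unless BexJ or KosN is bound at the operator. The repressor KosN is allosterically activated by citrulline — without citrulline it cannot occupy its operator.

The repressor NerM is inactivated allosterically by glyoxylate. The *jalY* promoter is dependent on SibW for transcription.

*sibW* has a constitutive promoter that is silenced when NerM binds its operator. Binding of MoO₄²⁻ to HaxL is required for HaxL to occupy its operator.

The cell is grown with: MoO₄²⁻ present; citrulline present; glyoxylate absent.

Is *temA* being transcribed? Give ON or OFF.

Glyoxylate is absent, so NerM is active.
With repressor NerM bound, *sibW* is not transcribed.
So SibW is not produced.
Required activator SibW is absent, so *jalY* is not transcribed.
So JalY is not produced.
MoO₄²⁻ is present, so HaxL is active.
With repressor HaxL bound, *bexJ* is not transcribed.
So BexJ is not produced.
Citrulline is present, so KosN is active.
With repressor KosN bound, *wexP* is not transcribed.
So WexP is not produced.
Required activator WexP is absent, so *temA* is not transcribed.

OFF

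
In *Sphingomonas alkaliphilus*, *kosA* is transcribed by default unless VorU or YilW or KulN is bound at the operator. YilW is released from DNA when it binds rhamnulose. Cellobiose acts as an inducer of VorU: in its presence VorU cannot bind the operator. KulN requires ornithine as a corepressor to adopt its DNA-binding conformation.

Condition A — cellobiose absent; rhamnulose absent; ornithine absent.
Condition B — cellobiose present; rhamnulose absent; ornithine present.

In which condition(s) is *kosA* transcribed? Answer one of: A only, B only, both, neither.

Condition A:
Cellobiose is absent, so VorU is active.
Rhamnulose is absent, so YilW is active.
Ornithine is absent, so KulN is inactive.
With repressor VorU bound, *kosA* is not transcribed.
→ *kosA* is OFF in A.
Condition B:
Cellobiose is present, so VorU is inactive.
Rhamnulose is absent, so YilW is active.
Ornithine is present, so KulN is active.
With repressor YilW bound, *kosA* is not transcribed.
→ *kosA* is OFF in B.

neither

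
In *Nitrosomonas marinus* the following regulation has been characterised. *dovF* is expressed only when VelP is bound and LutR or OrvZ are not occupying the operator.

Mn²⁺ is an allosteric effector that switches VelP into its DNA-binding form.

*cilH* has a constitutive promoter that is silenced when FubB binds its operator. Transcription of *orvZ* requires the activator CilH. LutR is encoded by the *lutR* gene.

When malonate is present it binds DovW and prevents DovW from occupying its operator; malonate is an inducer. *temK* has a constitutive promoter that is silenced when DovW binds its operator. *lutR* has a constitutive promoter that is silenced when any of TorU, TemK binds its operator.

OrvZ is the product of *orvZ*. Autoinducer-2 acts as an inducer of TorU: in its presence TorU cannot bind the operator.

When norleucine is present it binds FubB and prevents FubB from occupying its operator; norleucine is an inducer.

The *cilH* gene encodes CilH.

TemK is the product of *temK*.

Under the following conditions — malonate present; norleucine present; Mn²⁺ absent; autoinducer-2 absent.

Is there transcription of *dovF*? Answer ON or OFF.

Autoinducer-2 is absent, so TorU is active.
Malonate is present, so DovW is inactive.
With no repressor bound, *temK* is transcribed.
So TemK is produced and active.
With repressor TorU bound, *lutR* is not transcribed.
So LutR is not produced.
Mn²⁺ is absent, so VelP is inactive.
Norleucine is present, so FubB is inactive.
With no repressor bound, *cilH* is transcribed.
So CilH is produced and active.
No repressor is bound and CilH is active, so *orvZ* is transcribed.
So OrvZ is produced and active.
With repressor OrvZ bound, *dovF* is not transcribed.

OFF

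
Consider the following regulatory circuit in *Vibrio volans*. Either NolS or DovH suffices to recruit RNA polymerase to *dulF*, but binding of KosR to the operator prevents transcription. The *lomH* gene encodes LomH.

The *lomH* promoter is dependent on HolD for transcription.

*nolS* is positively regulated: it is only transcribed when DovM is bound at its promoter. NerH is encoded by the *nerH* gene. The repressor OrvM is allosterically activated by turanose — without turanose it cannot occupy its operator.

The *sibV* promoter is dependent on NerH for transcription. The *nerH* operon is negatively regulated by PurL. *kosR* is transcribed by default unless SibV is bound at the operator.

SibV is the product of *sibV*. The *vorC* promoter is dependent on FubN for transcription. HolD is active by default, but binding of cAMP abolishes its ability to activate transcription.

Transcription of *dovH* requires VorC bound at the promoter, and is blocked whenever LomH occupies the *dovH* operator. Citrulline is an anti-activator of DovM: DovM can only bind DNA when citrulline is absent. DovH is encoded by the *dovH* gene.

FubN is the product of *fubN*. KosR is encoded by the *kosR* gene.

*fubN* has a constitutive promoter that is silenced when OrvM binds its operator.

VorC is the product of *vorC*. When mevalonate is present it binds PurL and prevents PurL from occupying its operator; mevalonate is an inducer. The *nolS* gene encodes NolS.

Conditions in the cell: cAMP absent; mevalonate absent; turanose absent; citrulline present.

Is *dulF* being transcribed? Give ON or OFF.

OFF

Citrulline is present, so DovM is inactive.
Required activator DovM is absent, so *nolS* is not transcribed.
So NolS is not produced.
Turanose is absent, so OrvM is inactive.
With no repressor bound, *fubN* is transcribed.
So FubN is produced and active.
No repressor is bound and FubN is active, so *vorC* is transcribed.
So VorC is produced and active.
cAMP is absent, so HolD is active.
No repressor is bound and HolD is active, so *lomH* is transcribed.
So LomH is produced and active.
With repressor LomH bound, *dovH* is not transcribed.
So DovH is not produced.
Mevalonate is absent, so PurL is active.
With repressor PurL bound, *nerH* is not transcribed.
So NerH is not produced.
Required activator NerH is absent, so *sibV* is not transcribed.
So SibV is not produced.
With no repressor bound, *kosR* is transcribed.
So KosR is produced and active.
With repressor KosR bound, *dulF* is not transcribed.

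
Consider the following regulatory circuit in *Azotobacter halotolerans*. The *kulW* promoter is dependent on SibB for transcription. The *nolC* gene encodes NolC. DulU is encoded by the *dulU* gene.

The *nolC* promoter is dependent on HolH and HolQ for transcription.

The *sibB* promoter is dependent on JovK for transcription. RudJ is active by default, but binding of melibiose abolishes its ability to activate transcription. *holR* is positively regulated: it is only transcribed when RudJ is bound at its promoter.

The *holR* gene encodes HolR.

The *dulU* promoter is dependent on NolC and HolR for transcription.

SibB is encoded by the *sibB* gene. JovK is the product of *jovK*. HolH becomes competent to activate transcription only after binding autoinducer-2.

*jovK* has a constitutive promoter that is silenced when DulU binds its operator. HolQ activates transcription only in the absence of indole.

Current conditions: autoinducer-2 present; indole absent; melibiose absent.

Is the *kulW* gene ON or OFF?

Autoinducer-2 is present, so HolH is active.
Indole is absent, so HolQ is active.
No repressor is bound and HolH and HolQ are active, so *nolC* is transcribed.
So NolC is produced and active.
Melibiose is absent, so RudJ is active.
No repressor is bound and RudJ is active, so *holR* is transcribed.
So HolR is produced and active.
No repressor is bound and NolC and HolR are active, so *dulU* is transcribed.
So DulU is produced and active.
With repressor DulU bound, *jovK* is not transcribed.
So JovK is not produced.
Required activator JovK is absent, so *sibB* is not transcribed.
So SibB is not produced.
Required activator SibB is absent, so *kulW* is not transcribed.

OFF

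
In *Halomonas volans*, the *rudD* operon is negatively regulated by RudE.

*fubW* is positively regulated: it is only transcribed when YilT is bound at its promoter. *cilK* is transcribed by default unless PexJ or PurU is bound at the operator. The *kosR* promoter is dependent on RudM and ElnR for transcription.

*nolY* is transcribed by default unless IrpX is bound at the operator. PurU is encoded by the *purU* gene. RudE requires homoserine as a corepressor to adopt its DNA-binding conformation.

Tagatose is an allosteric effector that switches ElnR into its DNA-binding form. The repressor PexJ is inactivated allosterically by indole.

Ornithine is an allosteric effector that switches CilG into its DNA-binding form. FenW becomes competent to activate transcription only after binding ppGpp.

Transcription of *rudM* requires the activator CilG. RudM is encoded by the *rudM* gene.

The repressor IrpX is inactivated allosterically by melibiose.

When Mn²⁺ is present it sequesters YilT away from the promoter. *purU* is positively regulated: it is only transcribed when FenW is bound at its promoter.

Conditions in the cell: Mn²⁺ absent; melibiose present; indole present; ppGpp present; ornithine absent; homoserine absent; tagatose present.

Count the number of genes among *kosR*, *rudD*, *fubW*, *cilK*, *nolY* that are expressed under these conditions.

3

Ornithine is absent, so CilG is inactive.
Required activator CilG is absent, so *rudM* is not transcribed.
So RudM is not produced.
Tagatose is present, so ElnR is active.
Required activator RudM is absent, so *kosR* is not transcribed.
→ *kosR* is OFF.
Homoserine is absent, so RudE is inactive.
With no repressor bound, *rudD* is transcribed.
→ *rudD* is ON.
Mn²⁺ is absent, so YilT is active.
No repressor is bound and YilT is active, so *fubW* is transcribed.
→ *fubW* is ON.
Indole is present, so PexJ is inactive.
ppGpp is present, so FenW is active.
No repressor is bound and FenW is active, so *purU* is transcribed.
So PurU is produced and active.
With repressor PurU bound, *cilK* is not transcribed.
→ *cilK* is OFF.
Melibiose is present, so IrpX is inactive.
With no repressor bound, *nolY* is transcribed.
→ *nolY* is ON.
3 of the 5 genes are transcribed.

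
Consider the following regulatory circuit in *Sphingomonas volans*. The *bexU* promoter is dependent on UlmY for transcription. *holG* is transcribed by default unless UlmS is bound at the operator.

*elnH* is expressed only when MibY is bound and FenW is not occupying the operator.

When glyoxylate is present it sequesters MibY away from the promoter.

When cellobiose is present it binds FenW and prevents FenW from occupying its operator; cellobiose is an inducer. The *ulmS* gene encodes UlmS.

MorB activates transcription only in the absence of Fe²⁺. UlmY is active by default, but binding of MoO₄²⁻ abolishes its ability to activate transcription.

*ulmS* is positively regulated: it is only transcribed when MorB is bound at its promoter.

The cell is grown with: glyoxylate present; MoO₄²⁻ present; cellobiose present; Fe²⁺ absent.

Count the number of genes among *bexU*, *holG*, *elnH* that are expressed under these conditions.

MoO₄²⁻ is present, so UlmY is inactive.
Required activator UlmY is absent, so *bexU* is not transcribed.
→ *bexU* is OFF.
Fe²⁺ is absent, so MorB is active.
No repressor is bound and MorB is active, so *ulmS* is transcribed.
So UlmS is produced and active.
With repressor UlmS bound, *holG* is not transcribed.
→ *holG* is OFF.
Glyoxylate is present, so MibY is inactive.
Cellobiose is present, so FenW is inactive.
Required activator MibY is absent, so *elnH* is not transcribed.
→ *elnH* is OFF.
0 of the 3 genes are transcribed.

0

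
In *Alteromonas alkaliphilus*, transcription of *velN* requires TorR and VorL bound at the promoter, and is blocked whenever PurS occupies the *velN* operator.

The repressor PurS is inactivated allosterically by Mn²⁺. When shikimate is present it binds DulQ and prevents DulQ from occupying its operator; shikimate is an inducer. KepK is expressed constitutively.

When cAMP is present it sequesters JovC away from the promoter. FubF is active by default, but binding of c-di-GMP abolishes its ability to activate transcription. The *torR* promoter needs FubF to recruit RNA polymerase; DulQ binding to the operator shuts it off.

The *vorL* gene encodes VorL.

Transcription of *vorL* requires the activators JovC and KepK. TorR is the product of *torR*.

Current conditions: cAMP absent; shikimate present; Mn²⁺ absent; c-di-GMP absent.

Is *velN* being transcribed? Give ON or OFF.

Shikimate is present, so DulQ is inactive.
c-di-GMP is absent, so FubF is active.
No repressor is bound and FubF is active, so *torR* is transcribed.
So TorR is produced and active.
Mn²⁺ is absent, so PurS is active.
cAMP is absent, so JovC is active.
KepK is produced constitutively and is active.
No repressor is bound and JovC and KepK are active, so *vorL* is transcribed.
So VorL is produced and active.
With repressor PurS bound, *velN* is not transcribed.

OFF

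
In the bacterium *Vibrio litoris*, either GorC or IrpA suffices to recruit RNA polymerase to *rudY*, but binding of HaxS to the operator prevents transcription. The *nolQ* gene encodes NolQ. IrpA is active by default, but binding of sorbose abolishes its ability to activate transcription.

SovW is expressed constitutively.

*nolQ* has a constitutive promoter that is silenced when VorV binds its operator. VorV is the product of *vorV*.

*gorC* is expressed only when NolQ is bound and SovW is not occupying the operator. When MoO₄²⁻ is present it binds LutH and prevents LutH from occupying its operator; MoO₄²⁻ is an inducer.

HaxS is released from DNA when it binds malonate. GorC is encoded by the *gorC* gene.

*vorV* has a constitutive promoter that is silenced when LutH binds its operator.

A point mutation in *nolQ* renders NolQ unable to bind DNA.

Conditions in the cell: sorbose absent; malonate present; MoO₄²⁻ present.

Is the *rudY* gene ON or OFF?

Malonate is present, so HaxS is inactive.
NolQ is non-functional in this strain, so it has no effect.
SovW is produced constitutively and is active.
With repressor SovW bound, *gorC* is not transcribed.
So GorC is not produced.
Sorbose is absent, so IrpA is active.
Activator IrpA is present, so *rudY* is transcribed.

ON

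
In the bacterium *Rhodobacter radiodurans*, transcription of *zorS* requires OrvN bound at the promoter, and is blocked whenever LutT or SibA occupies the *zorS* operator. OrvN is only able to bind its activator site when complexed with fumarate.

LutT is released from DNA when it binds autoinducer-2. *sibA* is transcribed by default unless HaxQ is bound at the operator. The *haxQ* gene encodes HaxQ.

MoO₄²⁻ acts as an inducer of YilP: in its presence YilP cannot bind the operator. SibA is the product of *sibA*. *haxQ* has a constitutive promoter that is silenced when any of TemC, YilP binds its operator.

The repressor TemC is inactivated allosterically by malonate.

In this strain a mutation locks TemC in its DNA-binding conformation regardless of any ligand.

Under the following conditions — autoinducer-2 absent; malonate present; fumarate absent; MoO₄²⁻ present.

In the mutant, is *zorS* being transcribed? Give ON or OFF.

Fumarate is absent, so OrvN is inactive.
Autoinducer-2 is absent, so LutT is active.
TemC is constitutively active in this strain.
MoO₄²⁻ is present, so YilP is inactive.
With repressor TemC bound, *haxQ* is not transcribed.
So HaxQ is not produced.
With no repressor bound, *sibA* is transcribed.
So SibA is produced and active.
With repressor LutT bound, *zorS* is not transcribed.

OFF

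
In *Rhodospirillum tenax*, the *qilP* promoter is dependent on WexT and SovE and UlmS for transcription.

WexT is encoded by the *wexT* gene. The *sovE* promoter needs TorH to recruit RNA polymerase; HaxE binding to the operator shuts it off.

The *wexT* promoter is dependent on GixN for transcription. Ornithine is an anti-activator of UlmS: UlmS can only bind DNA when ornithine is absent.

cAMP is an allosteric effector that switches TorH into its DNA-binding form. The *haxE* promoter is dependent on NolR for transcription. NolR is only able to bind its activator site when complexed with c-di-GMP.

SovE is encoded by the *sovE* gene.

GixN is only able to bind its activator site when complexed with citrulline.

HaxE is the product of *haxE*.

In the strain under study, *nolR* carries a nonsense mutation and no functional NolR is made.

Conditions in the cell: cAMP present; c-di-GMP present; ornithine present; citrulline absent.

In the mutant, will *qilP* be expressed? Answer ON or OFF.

OFF

Citrulline is absent, so GixN is inactive.
Required activator GixN is absent, so *wexT* is not transcribed.
So WexT is not produced.
cAMP is present, so TorH is active.
NolR is non-functional in this strain, so it has no effect.
Required activator NolR is absent, so *haxE* is not transcribed.
So HaxE is not produced.
No repressor is bound and TorH is active, so *sovE* is transcribed.
So SovE is produced and active.
Ornithine is present, so UlmS is inactive.
Required activator WexT is absent, so *qilP* is not transcribed.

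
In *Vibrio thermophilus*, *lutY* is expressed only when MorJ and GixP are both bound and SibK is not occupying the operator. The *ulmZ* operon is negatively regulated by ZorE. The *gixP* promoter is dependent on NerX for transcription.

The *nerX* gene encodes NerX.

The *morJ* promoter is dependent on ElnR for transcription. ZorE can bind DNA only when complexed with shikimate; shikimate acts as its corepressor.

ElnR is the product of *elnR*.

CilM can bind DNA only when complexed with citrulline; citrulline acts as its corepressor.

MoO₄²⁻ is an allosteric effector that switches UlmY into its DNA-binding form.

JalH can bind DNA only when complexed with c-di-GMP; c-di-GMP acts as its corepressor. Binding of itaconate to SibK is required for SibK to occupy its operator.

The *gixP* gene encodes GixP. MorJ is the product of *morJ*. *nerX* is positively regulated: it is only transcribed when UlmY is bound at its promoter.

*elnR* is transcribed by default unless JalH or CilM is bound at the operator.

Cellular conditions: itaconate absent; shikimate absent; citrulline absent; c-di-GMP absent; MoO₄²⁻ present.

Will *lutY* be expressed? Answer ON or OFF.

ON

c-di-GMP is absent, so JalH is inactive.
Citrulline is absent, so CilM is inactive.
With no repressor bound, *elnR* is transcribed.
So ElnR is produced and active.
No repressor is bound and ElnR is active, so *morJ* is transcribed.
So MorJ is produced and active.
MoO₄²⁻ is present, so UlmY is active.
No repressor is bound and UlmY is active, so *nerX* is transcribed.
So NerX is produced and active.
No repressor is bound and NerX is active, so *gixP* is transcribed.
So GixP is produced and active.
Itaconate is absent, so SibK is inactive.
No repressor is bound and MorJ and GixP are active, so *lutY* is transcribed.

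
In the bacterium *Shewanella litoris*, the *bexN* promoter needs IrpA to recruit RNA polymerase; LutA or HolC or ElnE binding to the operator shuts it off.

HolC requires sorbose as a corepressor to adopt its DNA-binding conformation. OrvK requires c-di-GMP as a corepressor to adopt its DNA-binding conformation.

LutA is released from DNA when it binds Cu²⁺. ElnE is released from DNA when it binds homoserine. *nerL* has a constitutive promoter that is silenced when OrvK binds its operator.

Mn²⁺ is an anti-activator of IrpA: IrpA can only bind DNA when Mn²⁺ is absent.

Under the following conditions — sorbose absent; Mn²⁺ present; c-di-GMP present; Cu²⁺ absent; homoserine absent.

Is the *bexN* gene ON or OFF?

OFF

Mn²⁺ is present, so IrpA is inactive.
Cu²⁺ is absent, so LutA is active.
Sorbose is absent, so HolC is inactive.
Homoserine is absent, so ElnE is active.
With repressor LutA bound, *bexN* is not transcribed.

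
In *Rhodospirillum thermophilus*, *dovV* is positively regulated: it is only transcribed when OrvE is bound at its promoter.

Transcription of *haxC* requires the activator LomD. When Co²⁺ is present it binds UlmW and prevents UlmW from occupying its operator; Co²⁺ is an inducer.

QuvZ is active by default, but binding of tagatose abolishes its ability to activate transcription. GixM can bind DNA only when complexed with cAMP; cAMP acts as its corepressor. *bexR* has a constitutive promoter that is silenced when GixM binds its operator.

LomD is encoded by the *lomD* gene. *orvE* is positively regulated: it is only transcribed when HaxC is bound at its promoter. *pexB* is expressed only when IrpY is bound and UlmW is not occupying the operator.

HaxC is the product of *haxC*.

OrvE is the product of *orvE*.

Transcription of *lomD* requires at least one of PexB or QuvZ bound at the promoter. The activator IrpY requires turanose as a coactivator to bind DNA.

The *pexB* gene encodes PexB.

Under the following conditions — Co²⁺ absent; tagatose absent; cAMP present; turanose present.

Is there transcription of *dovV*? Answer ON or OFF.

Turanose is present, so IrpY is active.
Co²⁺ is absent, so UlmW is active.
With repressor UlmW bound, *pexB* is not transcribed.
So PexB is not produced.
Tagatose is absent, so QuvZ is active.
Activator QuvZ is present, so *lomD* is transcribed.
So LomD is produced and active.
No repressor is bound and LomD is active, so *haxC* is transcribed.
So HaxC is produced and active.
No repressor is bound and HaxC is active, so *orvE* is transcribed.
So OrvE is produced and active.
No repressor is bound and OrvE is active, so *dovV* is transcribed.

ON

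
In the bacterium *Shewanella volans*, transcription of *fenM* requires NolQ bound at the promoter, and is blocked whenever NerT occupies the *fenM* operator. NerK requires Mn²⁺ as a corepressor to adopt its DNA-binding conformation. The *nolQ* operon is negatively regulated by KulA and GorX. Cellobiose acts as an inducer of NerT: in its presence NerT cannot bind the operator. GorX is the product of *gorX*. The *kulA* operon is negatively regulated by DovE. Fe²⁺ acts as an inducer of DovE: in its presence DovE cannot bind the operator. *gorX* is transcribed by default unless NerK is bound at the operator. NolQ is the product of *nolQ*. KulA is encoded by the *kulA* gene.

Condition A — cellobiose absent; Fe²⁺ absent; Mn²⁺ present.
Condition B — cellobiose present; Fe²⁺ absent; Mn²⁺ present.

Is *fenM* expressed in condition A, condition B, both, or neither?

Condition A:
Cellobiose is absent, so NerT is active.
Fe²⁺ is absent, so DovE is active.
With repressor DovE bound, *kulA* is not transcribed.
So KulA is not produced.
Mn²⁺ is present, so NerK is active.
With repressor NerK bound, *gorX* is not transcribed.
So GorX is not produced.
With no repressor bound, *nolQ* is transcribed.
So NolQ is produced and active.
With repressor NerT bound, *fenM* is not transcribed.
→ *fenM* is OFF in A.
Condition B:
Cellobiose is present, so NerT is inactive.
Fe²⁺ is absent, so DovE is active.
With repressor DovE bound, *kulA* is not transcribed.
So KulA is not produced.
Mn²⁺ is present, so NerK is active.
With repressor NerK bound, *gorX* is not transcribed.
So GorX is not produced.
With no repressor bound, *nolQ* is transcribed.
So NolQ is produced and active.
No repressor is bound and NolQ is active, so *fenM* is transcribed.
→ *fenM* is ON in B.

B only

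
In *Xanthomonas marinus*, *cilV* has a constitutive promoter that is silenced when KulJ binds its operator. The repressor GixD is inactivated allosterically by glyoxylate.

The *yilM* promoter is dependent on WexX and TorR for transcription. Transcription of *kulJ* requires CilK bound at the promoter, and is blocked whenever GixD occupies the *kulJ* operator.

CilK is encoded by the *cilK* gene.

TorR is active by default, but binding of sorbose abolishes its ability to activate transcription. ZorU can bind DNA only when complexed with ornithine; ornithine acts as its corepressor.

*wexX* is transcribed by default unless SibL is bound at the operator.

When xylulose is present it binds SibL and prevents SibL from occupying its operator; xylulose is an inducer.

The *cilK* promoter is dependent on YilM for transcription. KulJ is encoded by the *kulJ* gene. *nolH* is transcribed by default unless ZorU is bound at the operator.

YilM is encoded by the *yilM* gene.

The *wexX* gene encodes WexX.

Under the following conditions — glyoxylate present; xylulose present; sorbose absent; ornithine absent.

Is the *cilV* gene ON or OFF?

Xylulose is present, so SibL is inactive.
With no repressor bound, *wexX* is transcribed.
So WexX is produced and active.
Sorbose is absent, so TorR is active.
No repressor is bound and WexX and TorR are active, so *yilM* is transcribed.
So YilM is produced and active.
No repressor is bound and YilM is active, so *cilK* is transcribed.
So CilK is produced and active.
Glyoxylate is present, so GixD is inactive.
No repressor is bound and CilK is active, so *kulJ* is transcribed.
So KulJ is produced and active.
With repressor KulJ bound, *cilV* is not transcribed.

OFF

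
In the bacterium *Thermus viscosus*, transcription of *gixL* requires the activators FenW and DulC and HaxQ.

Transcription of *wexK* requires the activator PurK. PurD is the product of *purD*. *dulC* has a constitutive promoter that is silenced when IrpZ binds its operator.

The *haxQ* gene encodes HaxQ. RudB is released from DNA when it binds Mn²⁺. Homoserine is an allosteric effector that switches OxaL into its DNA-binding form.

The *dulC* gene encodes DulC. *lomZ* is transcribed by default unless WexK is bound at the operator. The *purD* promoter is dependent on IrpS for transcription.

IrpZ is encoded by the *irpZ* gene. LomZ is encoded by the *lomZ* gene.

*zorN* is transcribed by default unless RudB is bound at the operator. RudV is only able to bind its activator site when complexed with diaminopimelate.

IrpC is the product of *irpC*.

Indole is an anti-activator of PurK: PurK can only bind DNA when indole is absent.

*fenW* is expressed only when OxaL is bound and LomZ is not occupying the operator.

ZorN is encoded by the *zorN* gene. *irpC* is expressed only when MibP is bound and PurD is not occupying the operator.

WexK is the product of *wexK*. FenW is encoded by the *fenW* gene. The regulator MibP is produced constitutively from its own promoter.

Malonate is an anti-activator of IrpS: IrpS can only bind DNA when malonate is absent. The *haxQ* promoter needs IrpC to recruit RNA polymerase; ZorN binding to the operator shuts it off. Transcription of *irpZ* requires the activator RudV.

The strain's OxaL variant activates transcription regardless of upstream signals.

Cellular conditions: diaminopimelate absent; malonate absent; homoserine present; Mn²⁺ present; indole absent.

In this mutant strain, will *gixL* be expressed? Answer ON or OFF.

OxaL is constitutively active in this strain.
Indole is absent, so PurK is active.
No repressor is bound and PurK is active, so *wexK* is transcribed.
So WexK is produced and active.
With repressor WexK bound, *lomZ* is not transcribed.
So LomZ is not produced.
No repressor is bound and OxaL is active, so *fenW* is transcribed.
So FenW is produced and active.
Diaminopimelate is absent, so RudV is inactive.
Required activator RudV is absent, so *irpZ* is not transcribed.
So IrpZ is not produced.
With no repressor bound, *dulC* is transcribed.
So DulC is produced and active.
Malonate is absent, so IrpS is active.
No repressor is bound and IrpS is active, so *purD* is transcribed.
So PurD is produced and active.
MibP is produced constitutively and is active.
With repressor PurD bound, *irpC* is not transcribed.
So IrpC is not produced.
Mn²⁺ is present, so RudB is inactive.
With no repressor bound, *zorN* is transcribed.
So ZorN is produced and active.
With repressor ZorN bound, *haxQ* is not transcribed.
So HaxQ is not produced.
Required activator HaxQ is absent, so *gixL* is not transcribed.

OFF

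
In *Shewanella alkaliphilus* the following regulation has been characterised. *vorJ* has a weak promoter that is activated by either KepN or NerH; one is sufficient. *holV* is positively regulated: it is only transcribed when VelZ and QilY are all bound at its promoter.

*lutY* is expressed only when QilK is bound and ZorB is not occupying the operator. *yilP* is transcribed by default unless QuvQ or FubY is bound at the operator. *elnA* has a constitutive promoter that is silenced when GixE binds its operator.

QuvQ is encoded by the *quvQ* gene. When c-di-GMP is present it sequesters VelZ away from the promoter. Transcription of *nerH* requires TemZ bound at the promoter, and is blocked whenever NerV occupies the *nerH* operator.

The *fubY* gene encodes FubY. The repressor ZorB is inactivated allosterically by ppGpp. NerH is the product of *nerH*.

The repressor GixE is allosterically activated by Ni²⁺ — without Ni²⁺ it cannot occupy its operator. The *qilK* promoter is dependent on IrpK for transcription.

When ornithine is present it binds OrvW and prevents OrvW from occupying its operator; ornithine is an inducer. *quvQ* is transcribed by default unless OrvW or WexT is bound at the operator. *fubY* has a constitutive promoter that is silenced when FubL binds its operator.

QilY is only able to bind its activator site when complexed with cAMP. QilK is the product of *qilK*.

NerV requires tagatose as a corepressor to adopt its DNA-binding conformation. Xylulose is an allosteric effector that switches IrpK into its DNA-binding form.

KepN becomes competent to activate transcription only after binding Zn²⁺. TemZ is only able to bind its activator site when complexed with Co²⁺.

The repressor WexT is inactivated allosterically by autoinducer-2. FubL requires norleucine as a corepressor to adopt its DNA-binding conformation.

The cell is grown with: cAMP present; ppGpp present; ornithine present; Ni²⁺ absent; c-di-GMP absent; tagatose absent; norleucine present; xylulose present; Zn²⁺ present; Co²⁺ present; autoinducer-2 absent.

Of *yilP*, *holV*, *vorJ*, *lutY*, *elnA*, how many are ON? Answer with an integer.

Ornithine is present, so OrvW is inactive.
Autoinducer-2 is absent, so WexT is active.
With repressor WexT bound, *quvQ* is not transcribed.
So QuvQ is not produced.
Norleucine is present, so FubL is active.
With repressor FubL bound, *fubY* is not transcribed.
So FubY is not produced.
With no repressor bound, *yilP* is transcribed.
→ *yilP* is ON.
c-di-GMP is absent, so VelZ is active.
cAMP is present, so QilY is active.
No repressor is bound and VelZ and QilY are active, so *holV* is transcribed.
→ *holV* is ON.
Zn²⁺ is present, so KepN is active.
Co²⁺ is present, so TemZ is active.
Tagatose is absent, so NerV is inactive.
No repressor is bound and TemZ is active, so *nerH* is transcribed.
So NerH is produced and active.
Activator KepN is present, so *vorJ* is transcribed.
→ *vorJ* is ON.
Xylulose is present, so IrpK is active.
No repressor is bound and IrpK is active, so *qilK* is transcribed.
So QilK is produced and active.
ppGpp is present, so ZorB is inactive.
No repressor is bound and QilK is active, so *lutY* is transcribed.
→ *lutY* is ON.
Ni²⁺ is absent, so GixE is inactive.
With no repressor bound, *elnA* is transcribed.
→ *elnA* is ON.
5 of the 5 genes are transcribed.

5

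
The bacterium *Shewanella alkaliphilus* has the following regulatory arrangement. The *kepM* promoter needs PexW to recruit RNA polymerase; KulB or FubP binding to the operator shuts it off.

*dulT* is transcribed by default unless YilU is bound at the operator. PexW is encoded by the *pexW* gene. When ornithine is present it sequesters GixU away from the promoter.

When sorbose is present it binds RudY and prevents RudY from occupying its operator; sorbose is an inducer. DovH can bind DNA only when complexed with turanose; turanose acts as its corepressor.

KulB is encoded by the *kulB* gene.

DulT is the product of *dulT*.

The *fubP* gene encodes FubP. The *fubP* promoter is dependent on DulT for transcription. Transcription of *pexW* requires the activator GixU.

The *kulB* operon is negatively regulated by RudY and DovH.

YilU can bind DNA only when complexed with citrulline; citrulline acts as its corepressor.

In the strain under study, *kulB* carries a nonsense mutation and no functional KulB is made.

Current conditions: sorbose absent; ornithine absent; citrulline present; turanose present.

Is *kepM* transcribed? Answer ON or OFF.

KulB is non-functional in this strain, so it has no effect.
Citrulline is present, so YilU is active.
With repressor YilU bound, *dulT* is not transcribed.
So DulT is not produced.
Required activator DulT is absent, so *fubP* is not transcribed.
So FubP is not produced.
Ornithine is absent, so GixU is active.
No repressor is bound and GixU is active, so *pexW* is transcribed.
So PexW is produced and active.
No repressor is bound and PexW is active, so *kepM* is transcribed.

ON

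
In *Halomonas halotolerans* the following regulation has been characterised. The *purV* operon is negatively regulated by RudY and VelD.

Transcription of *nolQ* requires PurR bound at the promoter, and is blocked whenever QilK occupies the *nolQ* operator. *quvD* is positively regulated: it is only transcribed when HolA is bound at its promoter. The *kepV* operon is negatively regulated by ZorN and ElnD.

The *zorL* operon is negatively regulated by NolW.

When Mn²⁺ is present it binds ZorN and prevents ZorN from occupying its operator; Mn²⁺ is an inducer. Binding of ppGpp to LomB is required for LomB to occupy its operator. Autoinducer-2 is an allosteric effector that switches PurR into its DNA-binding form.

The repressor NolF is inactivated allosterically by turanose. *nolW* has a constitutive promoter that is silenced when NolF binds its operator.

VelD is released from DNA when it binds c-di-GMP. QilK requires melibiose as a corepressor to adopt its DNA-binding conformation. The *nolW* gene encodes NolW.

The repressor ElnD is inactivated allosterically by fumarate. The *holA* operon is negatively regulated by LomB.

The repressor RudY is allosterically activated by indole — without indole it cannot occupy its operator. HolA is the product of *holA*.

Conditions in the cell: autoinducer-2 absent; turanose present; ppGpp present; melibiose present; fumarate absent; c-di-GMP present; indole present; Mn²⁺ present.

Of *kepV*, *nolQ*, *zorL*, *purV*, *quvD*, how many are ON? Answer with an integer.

0

Mn²⁺ is present, so ZorN is inactive.
Fumarate is absent, so ElnD is active.
With repressor ElnD bound, *kepV* is not transcribed.
→ *kepV* is OFF.
Melibiose is present, so QilK is active.
Autoinducer-2 is absent, so PurR is inactive.
With repressor QilK bound, *nolQ* is not transcribed.
→ *nolQ* is OFF.
Turanose is present, so NolF is inactive.
With no repressor bound, *nolW* is transcribed.
So NolW is produced and active.
With repressor NolW bound, *zorL* is not transcribed.
→ *zorL* is OFF.
Indole is present, so RudY is active.
c-di-GMP is present, so VelD is inactive.
With repressor RudY bound, *purV* is not transcribed.
→ *purV* is OFF.
ppGpp is present, so LomB is active.
With repressor LomB bound, *holA* is not transcribed.
So HolA is not produced.
Required activator HolA is absent, so *quvD* is not transcribed.
→ *quvD* is OFF.
0 of the 5 genes are transcribed.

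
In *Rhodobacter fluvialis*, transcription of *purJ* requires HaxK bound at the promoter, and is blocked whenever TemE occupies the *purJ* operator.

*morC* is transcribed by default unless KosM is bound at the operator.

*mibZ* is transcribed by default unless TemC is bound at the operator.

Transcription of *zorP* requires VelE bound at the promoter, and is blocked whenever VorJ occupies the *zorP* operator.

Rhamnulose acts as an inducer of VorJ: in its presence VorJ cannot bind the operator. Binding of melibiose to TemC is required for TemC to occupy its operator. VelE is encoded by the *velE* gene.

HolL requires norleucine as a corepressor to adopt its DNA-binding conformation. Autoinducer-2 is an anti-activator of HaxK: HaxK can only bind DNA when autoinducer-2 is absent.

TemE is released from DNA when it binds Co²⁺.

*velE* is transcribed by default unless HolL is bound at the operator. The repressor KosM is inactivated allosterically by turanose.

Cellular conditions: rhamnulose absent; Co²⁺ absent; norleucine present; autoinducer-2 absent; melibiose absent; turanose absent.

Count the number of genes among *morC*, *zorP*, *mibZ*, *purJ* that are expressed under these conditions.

Turanose is absent, so KosM is active.
With repressor KosM bound, *morC* is not transcribed.
→ *morC* is OFF.
Norleucine is present, so HolL is active.
With repressor HolL bound, *velE* is not transcribed.
So VelE is not produced.
Rhamnulose is absent, so VorJ is active.
With repressor VorJ bound, *zorP* is not transcribed.
→ *zorP* is OFF.
Melibiose is absent, so TemC is inactive.
With no repressor bound, *mibZ* is transcribed.
→ *mibZ* is ON.
Autoinducer-2 is absent, so HaxK is active.
Co²⁺ is absent, so TemE is active.
With repressor TemE bound, *purJ* is not transcribed.
→ *purJ* is OFF.
1 of the 4 genes is transcribed.

1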